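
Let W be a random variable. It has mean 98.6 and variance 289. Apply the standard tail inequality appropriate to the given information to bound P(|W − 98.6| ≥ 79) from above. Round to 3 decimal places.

0.046

Mean and variance are known, so Chebyshev's inequality applies.
Chebyshev: P(|W − μ| ≥ t) ≤ Var(W)/t².
Bound = 289 / 6241 = 0.0463.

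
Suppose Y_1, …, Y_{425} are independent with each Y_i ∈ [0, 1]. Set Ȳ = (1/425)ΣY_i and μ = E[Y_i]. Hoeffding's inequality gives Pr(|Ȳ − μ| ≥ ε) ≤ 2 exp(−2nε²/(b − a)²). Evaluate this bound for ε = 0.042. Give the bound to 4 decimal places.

0.4465

Exponent: 2nε²/(b − a)² = 2·425·0.042² / 1² = 1.49940.
Bound = 2·exp(−1.49940) = 0.44653.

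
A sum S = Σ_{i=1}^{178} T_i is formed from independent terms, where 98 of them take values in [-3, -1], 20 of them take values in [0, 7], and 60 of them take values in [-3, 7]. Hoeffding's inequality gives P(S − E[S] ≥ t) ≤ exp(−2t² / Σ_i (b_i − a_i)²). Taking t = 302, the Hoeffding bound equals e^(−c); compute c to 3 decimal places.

24.743

Σ(b_i − a_i)² = 98·2² + 20·7² + 60·10² = 7372.
c = 2t² / 7372 = 2·302² / 7372 = 24.7434.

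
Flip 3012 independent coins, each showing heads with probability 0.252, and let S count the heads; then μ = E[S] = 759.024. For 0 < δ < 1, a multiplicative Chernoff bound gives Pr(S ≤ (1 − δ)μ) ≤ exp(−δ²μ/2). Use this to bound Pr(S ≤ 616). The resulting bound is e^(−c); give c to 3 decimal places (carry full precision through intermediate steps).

Write 616 = (1 − δ)μ, so δ = 1 − 616/759.024 = 0.1884315…
Then the exponent is δ²μ/2 = (μ − 616)²/(2μ) = 13.475111.

13.475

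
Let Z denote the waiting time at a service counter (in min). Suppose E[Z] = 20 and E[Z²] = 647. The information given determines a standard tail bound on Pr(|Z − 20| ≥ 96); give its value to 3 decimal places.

0.027

The first two moments determine the variance, so Chebyshev's inequality is the sharpest standard bound available.
Var(Z) = E[Z²] − (E[Z])² = 647 − 400 = 247.
Chebyshev's inequality: Pr(|Z − μ| ≥ t) ≤ Var(Z)/t² = 247/9216 = 0.0268.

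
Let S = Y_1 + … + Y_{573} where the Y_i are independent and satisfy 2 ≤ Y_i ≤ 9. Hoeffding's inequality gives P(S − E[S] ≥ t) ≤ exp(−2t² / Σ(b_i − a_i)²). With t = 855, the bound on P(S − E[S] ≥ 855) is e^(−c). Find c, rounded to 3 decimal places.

Σ(b_i − a_i)² = 573·(7)² = 28077.
c = 2t²/28077 = 2·855²/28077 = 52.0729.

52.073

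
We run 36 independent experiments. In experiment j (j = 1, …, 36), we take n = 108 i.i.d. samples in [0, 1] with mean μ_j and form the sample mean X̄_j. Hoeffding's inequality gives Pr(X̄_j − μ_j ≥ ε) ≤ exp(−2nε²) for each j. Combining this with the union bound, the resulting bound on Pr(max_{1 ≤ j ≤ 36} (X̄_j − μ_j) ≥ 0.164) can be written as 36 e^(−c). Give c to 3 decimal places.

5.810

Union bound over the 36 events: Pr(max_{1 ≤ j ≤ 36} (X̄_j − μ_j) ≥ 0.164) ≤ 36·exp(−2nε²) = 36 exp(−2·108·0.164²).
So c = 2·108·0.164² = 5.8095.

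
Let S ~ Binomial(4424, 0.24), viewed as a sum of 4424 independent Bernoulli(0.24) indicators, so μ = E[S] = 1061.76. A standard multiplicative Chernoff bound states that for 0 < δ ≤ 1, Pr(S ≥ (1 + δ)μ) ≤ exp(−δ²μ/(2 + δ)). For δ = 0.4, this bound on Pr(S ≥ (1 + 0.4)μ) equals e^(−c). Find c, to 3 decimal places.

c = δ²μ/(2 + δ) = 0.4²·1061.76/(2 + 0.4) = 70.7840.

70.784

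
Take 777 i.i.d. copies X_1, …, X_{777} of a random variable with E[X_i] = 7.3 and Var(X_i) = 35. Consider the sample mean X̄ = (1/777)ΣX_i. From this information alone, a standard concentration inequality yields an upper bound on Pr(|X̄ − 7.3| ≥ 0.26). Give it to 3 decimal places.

With mean and variance of each term known, Chebyshev's inequality bounds the deviation of the sum (or sample mean).
Var(X̄) = Var(X_i)/n = 35/777 = 0.045045.
Chebyshev: Pr(|X̄ − 7.3| ≥ 0.26) ≤ Var(X̄)/(0.26)² = 35/(777·0.26²) = 0.6663.

0.666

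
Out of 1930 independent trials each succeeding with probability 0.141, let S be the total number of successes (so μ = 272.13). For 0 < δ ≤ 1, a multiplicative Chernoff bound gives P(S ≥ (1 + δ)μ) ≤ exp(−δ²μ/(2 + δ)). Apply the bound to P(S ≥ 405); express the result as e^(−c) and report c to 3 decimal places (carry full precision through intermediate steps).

26.072

Write 405 = (1 + δ)μ, so δ = 405/272.13 − 1 = 0.4882593…
Then the exponent is δ²μ/(2 + δ) = (405 − μ)² / (μ·(2 + δ)) = 26.072448.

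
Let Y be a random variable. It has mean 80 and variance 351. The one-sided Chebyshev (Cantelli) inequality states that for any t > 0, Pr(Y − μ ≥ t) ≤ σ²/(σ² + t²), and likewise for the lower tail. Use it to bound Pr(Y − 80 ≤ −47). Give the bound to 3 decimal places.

Here σ² = 351 and t = 47, so σ² + t² = 2560.
Cantelli's bound: 351/2560 = 0.1371.

0.137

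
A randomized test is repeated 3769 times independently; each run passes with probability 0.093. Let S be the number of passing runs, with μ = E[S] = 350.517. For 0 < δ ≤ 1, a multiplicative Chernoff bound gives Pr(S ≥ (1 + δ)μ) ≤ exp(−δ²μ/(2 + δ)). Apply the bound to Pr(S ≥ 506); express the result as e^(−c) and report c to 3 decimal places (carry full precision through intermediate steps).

Write 506 = (1 + δ)μ, so δ = 506/350.517 − 1 = 0.4435819…
Then the exponent is δ²μ/(2 + δ) = (506 − μ)² / (μ·(2 + δ)) = 28.224733.

28.225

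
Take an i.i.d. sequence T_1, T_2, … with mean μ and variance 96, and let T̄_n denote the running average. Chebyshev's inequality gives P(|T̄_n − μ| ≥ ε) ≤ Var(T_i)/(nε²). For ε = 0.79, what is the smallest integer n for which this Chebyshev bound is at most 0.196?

Require 96/(n·0.79²) ≤ 0.196, i.e. n ≥ 96/(0.196·0.79²) = 784.804.
The smallest integer n is 785.

785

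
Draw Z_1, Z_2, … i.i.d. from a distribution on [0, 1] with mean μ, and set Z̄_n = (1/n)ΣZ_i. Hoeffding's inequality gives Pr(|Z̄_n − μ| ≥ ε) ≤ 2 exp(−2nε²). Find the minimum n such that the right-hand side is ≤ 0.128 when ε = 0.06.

Require 2·exp(−2nε²) ≤ 0.128, i.e. 2nε² ≥ ln(2/0.128) = 2.748872.
So n ≥ 2.748872 / (2·0.06²) = 381.788.
The smallest integer n is 382.

382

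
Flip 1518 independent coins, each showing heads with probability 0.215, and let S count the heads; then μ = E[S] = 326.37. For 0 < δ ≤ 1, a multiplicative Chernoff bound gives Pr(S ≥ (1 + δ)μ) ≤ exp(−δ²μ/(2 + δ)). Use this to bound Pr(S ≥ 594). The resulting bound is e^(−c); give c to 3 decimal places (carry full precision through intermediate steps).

77.823

Write 594 = (1 + δ)μ, so δ = 594/326.37 − 1 = 0.8200202…
Then the exponent is δ²μ/(2 + δ) = (594 − μ)² / (μ·(2 + δ)) = 77.822850.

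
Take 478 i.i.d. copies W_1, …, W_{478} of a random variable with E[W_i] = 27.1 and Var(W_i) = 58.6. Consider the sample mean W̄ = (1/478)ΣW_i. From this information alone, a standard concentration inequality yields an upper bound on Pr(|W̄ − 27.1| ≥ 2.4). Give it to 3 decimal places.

With mean and variance of each term known, Chebyshev's inequality bounds the deviation of the sum (or sample mean).
Var(W̄) = Var(W_i)/n = 58.6/478 = 0.12259.
Chebyshev: Pr(|W̄ − 27.1| ≥ 2.4) ≤ Var(W̄)/(2.4)² = 58.6/(478·2.4²) = 0.0213.

0.021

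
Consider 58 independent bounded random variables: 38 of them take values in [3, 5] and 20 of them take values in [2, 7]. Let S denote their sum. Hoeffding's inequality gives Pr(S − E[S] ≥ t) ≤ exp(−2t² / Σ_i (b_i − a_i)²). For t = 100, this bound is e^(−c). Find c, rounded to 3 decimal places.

Σ(b_i − a_i)² = 38·2² + 20·5² = 652.
c = 2t² / 652 = 2·100² / 652 = 30.6748.

30.675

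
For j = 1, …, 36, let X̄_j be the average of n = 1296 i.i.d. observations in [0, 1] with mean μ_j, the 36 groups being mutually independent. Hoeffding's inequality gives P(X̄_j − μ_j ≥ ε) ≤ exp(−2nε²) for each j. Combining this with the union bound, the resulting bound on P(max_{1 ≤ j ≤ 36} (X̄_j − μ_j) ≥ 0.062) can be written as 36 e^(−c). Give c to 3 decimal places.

Union bound over the 36 events: P(max_{1 ≤ j ≤ 36} (X̄_j − μ_j) ≥ 0.062) ≤ 36·exp(−2nε²) = 36 exp(−2·1296·0.062²).
So c = 2·1296·0.062² = 9.9636.

9.964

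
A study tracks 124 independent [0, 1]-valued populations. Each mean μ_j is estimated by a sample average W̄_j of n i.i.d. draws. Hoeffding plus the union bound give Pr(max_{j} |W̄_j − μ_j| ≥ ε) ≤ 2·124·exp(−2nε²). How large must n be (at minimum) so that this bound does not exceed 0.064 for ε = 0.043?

2235

Need 2·124·exp(−2nε²) ≤ 0.064, i.e. exp(−2nε²) ≤ 0.064/248.
So 2nε² ≥ ln(248/0.064) = 8.262301.
Hence n ≥ 8.262301/(2·0.043²) = 2234.262.
The smallest integer n is 2235.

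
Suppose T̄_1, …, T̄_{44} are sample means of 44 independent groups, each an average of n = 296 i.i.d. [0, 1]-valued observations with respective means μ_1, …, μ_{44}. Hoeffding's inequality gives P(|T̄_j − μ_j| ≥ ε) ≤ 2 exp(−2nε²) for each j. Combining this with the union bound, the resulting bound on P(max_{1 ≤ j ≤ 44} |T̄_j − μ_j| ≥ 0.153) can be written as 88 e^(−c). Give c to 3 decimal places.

Union bound over the 44 events: P(max_{1 ≤ j ≤ 44} |T̄_j − μ_j| ≥ 0.153) ≤ 44·2·exp(−2nε²) = 88 exp(−2·296·0.153²).
So c = 2·296·0.153² = 13.8581.

13.858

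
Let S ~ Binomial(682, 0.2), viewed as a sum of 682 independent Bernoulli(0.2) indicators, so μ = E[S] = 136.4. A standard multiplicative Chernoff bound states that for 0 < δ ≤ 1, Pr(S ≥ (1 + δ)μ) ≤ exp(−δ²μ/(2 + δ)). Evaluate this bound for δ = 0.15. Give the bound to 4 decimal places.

0.2399

Exponent = δ²μ/(2 + δ) = 0.15²·136.4/2.15 = 1.4274.
Bound = exp(−1.4274) = 0.23992.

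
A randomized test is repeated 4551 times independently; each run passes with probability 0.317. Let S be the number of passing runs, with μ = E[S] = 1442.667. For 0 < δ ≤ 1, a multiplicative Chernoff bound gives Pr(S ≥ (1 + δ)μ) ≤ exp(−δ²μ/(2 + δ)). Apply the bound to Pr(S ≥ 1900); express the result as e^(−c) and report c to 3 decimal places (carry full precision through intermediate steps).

Write 1900 = (1 + δ)μ, so δ = 1900/1442.667 − 1 = 0.3170052…
Then the exponent is δ²μ/(2 + δ) = (1900 − μ)² / (μ·(2 + δ)) = 62.570837.

62.571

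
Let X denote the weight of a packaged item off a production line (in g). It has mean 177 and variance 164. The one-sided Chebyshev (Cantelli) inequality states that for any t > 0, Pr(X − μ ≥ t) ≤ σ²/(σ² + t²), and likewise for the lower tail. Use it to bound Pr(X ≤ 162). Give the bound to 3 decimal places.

0.422

Here σ² = 164 and t = 15, so σ² + t² = 389.
Cantelli's bound: 164/389 = 0.4216.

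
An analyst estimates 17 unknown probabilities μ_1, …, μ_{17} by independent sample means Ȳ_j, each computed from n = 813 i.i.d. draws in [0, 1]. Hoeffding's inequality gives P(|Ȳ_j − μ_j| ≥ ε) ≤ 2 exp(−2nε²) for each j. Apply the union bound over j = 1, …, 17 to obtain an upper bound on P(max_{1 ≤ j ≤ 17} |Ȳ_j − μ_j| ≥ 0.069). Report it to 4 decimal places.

Per-experiment Hoeffding bound: 2·exp(−2·813·0.069²) = 2·exp(−7.74139) = 0.00086894.
Union bound over 17 events: 17·0.00086894 = 0.01477.

0.0148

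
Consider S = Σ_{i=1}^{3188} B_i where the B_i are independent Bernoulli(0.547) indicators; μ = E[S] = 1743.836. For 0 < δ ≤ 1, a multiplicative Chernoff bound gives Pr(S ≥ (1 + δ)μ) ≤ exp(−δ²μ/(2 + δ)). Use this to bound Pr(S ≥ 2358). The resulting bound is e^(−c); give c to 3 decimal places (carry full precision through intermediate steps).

Write 2358 = (1 + δ)μ, so δ = 2358/1743.836 − 1 = 0.3521914…
Then the exponent is δ²μ/(2 + δ) = (2358 − μ)² / (μ·(2 + δ)) = 91.958191.

91.958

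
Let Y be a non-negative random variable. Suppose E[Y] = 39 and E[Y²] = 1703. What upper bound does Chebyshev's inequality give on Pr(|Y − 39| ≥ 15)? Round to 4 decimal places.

0.8089

Var(Y) = E[Y²] − (E[Y])² = 1703 − 1521 = 182.
Chebyshev's inequality: Pr(|Y − μ| ≥ t) ≤ Var(Y)/t² = 182/225 = 0.8089.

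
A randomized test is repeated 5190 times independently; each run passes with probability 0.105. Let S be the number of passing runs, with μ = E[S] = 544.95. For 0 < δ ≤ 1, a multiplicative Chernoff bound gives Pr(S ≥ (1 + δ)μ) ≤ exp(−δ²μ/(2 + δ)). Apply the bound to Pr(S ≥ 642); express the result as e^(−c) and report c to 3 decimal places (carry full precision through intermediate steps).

7.935

Write 642 = (1 + δ)μ, so δ = 642/544.95 − 1 = 0.1780897…
Then the exponent is δ²μ/(2 + δ) = (642 − μ)² / (μ·(2 + δ)) = 7.935214.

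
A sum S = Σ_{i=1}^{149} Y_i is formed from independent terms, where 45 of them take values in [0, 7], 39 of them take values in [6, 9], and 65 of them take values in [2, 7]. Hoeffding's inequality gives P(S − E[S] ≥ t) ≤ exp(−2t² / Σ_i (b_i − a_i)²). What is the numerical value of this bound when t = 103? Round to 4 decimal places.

0.0063

Σ(b_i − a_i)² = 45·7² + 39·3² + 65·5² = 4181.
Exponent = 2·103² / 4181 = 5.07486.
Bound = exp(−5.07486) = 0.00625.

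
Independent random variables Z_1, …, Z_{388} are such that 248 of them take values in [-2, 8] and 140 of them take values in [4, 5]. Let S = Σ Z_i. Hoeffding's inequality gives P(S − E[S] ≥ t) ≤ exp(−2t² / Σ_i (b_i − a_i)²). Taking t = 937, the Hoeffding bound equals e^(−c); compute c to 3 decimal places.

Σ(b_i − a_i)² = 248·10² + 140·1² = 24940.
c = 2t² / 24940 = 2·937² / 24940 = 70.4065.

70.406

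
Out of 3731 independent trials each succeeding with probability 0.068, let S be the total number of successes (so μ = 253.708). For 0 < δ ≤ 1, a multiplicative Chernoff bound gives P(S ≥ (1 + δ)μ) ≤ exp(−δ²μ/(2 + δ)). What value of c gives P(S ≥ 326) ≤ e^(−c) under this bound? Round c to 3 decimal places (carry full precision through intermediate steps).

Write 326 = (1 + δ)μ, so δ = 326/253.708 − 1 = 0.2849417…
Then the exponent is δ²μ/(2 + δ) = (326 − μ)² / (μ·(2 + δ)) = 9.015113.

9.015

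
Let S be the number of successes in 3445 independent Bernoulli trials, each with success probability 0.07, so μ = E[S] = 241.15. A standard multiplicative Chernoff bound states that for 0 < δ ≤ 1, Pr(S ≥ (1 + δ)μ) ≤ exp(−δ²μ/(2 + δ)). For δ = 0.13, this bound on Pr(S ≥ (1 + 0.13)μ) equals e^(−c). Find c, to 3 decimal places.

c = δ²μ/(2 + δ) = 0.13²·241.15/(2 + 0.13) = 1.9133.

1.913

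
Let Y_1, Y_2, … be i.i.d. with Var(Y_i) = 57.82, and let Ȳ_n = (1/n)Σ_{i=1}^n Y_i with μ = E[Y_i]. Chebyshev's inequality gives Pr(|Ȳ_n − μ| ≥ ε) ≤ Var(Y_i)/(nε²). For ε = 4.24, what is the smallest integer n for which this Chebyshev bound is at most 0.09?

Require 57.82/(n·4.24²) ≤ 0.09, i.e. n ≥ 57.82/(0.09·4.24²) = 35.736.
The smallest integer n is 36.

36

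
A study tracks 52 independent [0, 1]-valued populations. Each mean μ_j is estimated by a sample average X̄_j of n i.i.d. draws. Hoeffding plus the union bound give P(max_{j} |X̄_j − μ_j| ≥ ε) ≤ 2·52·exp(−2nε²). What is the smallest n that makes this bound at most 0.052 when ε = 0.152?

Need 2·52·exp(−2nε²) ≤ 0.052, i.e. exp(−2nε²) ≤ 0.052/104.
So 2nε² ≥ ln(104/0.052) = 7.600902.
Hence n ≥ 7.600902/(2·0.152²) = 164.493.
The smallest integer n is 165.

165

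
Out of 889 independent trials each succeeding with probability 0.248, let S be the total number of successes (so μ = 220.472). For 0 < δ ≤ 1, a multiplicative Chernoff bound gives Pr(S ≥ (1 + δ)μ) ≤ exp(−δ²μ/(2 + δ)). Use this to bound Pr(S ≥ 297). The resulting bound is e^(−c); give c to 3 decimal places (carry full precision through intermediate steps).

Write 297 = (1 + δ)μ, so δ = 297/220.472 − 1 = 0.3471098…
Then the exponent is δ²μ/(2 + δ) = (297 − μ)² / (μ·(2 + δ)) = 11.317588.

11.318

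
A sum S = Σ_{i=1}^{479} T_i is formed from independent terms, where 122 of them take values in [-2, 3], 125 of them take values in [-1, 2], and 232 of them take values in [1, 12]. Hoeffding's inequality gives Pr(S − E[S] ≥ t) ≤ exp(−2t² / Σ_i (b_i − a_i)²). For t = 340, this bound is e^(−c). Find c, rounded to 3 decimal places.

7.170

Σ(b_i − a_i)² = 122·5² + 125·3² + 232·11² = 32247.
c = 2t² / 32247 = 2·340² / 32247 = 7.1697.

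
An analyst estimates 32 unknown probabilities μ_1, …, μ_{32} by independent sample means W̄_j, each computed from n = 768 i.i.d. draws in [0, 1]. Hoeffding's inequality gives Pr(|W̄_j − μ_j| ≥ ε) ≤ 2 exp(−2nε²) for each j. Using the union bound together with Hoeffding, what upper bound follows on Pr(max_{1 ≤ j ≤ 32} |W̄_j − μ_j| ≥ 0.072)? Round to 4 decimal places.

Per-experiment Hoeffding bound: 2·exp(−2·768·0.072²) = 2·exp(−7.96262) = 0.00069648.
Union bound over 32 events: 32·0.00069648 = 0.02229.

0.0223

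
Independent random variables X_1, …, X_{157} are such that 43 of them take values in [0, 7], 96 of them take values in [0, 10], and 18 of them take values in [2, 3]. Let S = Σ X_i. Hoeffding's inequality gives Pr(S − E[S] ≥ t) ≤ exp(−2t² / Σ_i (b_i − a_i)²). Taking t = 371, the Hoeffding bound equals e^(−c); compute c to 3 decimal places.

23.478

Σ(b_i − a_i)² = 43·7² + 96·10² + 18·1² = 11725.
c = 2t² / 11725 = 2·371² / 11725 = 23.4782.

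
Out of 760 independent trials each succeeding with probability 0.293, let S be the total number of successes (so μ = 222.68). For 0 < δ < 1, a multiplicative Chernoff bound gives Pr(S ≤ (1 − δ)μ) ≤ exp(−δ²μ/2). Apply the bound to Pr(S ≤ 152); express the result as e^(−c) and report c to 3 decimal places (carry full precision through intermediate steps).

Write 152 = (1 − δ)μ, so δ = 1 − 152/222.68 = 0.3174061…
Then the exponent is δ²μ/2 = (μ − 152)²/(2μ) = 11.217133.

11.217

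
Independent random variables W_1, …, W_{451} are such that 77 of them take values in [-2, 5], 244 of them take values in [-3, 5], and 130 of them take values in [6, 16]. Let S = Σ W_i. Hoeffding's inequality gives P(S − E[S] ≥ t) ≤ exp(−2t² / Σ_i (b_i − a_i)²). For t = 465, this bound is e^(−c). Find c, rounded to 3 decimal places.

Σ(b_i − a_i)² = 77·7² + 244·8² + 130·10² = 32389.
c = 2t² / 32389 = 2·465² / 32389 = 13.3518.

13.352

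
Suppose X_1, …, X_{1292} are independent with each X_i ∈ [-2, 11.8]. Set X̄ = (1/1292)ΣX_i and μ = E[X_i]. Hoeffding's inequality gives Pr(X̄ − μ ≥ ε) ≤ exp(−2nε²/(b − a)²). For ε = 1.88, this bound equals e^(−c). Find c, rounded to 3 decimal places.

47.957

c = 2nε²/(b − a)² = 2·1292·1.88² / 13.8² = 47.9568.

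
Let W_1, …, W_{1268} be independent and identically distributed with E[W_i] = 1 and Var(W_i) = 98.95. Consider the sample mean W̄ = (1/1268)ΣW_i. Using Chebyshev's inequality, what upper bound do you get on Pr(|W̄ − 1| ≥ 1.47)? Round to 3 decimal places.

0.036

Var(W̄) = Var(W_i)/n = 98.95/1268 = 0.078036.
Chebyshev: Pr(|W̄ − 1| ≥ 1.47) ≤ Var(W̄)/(1.47)² = 98.95/(1268·1.47²) = 0.0361.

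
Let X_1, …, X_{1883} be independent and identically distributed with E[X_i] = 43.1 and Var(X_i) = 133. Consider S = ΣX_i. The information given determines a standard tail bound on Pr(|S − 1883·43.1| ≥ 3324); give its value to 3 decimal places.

0.023

With mean and variance of each term known, Chebyshev's inequality bounds the deviation of the sum (or sample mean).
Var(S) = n·Var(X_i) = 1883·133 = 250439.
Chebyshev: Pr(|S − 1883·43.1| ≥ 3324) ≤ Var(S)/3324² = 250439/11048976 = 0.0227.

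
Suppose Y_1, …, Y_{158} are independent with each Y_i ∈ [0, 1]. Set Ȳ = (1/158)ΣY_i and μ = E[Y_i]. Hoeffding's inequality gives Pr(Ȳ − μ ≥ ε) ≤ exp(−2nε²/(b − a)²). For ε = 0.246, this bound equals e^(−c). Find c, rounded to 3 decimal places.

c = 2nε²/(b − a)² = 2·158·0.246² / 1² = 19.1231.

19.123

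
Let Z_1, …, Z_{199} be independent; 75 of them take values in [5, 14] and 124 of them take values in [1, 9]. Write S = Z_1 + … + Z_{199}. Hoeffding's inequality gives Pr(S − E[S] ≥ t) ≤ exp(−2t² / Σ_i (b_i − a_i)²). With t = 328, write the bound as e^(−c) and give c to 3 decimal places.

15.357

Σ(b_i − a_i)² = 75·9² + 124·8² = 14011.
c = 2t² / 14011 = 2·328² / 14011 = 15.3571.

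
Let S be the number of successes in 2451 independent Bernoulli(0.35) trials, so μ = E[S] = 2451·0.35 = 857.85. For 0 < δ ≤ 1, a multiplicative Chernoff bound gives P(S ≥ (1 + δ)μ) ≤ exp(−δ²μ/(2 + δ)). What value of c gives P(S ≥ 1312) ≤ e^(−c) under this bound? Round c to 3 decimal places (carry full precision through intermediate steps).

Write 1312 = (1 + δ)μ, so δ = 1312/857.85 − 1 = 0.5294049…
Then the exponent is δ²μ/(2 + δ) = (1312 − μ)² / (μ·(2 + δ)) = 95.053678.

95.054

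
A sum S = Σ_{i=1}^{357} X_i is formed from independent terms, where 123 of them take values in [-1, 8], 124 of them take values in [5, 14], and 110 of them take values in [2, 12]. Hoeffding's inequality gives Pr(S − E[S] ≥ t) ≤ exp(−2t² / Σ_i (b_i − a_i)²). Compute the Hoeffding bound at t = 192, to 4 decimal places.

0.0928

Σ(b_i − a_i)² = 123·9² + 124·9² + 110·10² = 31007.
Exponent = 2·192² / 31007 = 2.37779.
Bound = exp(−2.37779) = 0.09276.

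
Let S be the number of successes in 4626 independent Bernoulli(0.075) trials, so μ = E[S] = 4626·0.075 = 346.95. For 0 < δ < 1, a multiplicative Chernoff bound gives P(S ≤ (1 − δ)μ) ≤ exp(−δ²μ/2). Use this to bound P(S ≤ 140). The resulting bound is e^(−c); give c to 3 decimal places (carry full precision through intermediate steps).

Write 140 = (1 − δ)μ, so δ = 1 − 140/346.95 = 0.5964836…
Then the exponent is δ²μ/2 = (μ − 140)²/(2μ) = 61.721145.

61.721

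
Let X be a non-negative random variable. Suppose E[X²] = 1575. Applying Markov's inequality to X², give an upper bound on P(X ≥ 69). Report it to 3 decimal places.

0.331

Since X ≥ 0, the event {X ≥ 69} is the same as {X² ≥ 4761}.
Markov's inequality applied to X² gives P(X² ≥ 4761) ≤ E[X²]/4761 = 1575/4761 = 0.3308.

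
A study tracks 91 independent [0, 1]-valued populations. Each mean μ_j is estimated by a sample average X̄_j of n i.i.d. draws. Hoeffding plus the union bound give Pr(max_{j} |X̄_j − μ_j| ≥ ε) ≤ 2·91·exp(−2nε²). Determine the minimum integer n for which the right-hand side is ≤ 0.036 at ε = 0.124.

278

Need 2·91·exp(−2nε²) ≤ 0.036, i.e. exp(−2nε²) ≤ 0.036/182.
So 2nε² ≥ ln(182/0.036) = 8.528243.
Hence n ≥ 8.528243/(2·0.124²) = 277.323.
The smallest integer n is 278.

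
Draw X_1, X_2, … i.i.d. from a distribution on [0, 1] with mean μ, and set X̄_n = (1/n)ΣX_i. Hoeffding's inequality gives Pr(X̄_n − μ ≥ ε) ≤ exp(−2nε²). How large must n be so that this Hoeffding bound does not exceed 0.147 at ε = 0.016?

Require exp(−2nε²) ≤ 0.147, i.e. 2nε² ≥ ln(1/0.147) = 1.917323.
So n ≥ 1.917323 / (2·0.016²) = 3744.771.
The smallest integer n is 3745.

3745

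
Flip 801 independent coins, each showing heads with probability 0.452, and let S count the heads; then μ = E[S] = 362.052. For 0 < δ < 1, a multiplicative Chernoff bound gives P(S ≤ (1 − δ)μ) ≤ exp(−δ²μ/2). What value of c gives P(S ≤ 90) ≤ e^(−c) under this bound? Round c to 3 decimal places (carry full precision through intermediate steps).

102.212

Write 90 = (1 − δ)μ, so δ = 1 − 90/362.052 = 0.7514169…
Then the exponent is δ²μ/2 = (μ − 90)²/(2μ) = 102.212238.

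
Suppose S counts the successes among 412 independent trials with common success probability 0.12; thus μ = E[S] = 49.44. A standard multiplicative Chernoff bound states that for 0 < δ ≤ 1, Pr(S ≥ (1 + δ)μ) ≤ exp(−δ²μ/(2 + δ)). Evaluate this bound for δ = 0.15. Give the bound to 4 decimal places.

0.5961

Exponent = δ²μ/(2 + δ) = 0.15²·49.44/2.15 = 0.5174.
Bound = exp(−0.5174) = 0.59607.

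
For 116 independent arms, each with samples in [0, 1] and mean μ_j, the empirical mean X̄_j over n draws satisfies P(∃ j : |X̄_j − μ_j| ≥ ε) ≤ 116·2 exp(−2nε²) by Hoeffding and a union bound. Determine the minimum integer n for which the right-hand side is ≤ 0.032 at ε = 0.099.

Need 2·116·exp(−2nε²) ≤ 0.032, i.e. exp(−2nε²) ≤ 0.032/232.
So 2nε² ≥ ln(232/0.032) = 8.888757.
Hence n ≥ 8.888757/(2·0.099²) = 453.462.
The smallest integer n is 454.

454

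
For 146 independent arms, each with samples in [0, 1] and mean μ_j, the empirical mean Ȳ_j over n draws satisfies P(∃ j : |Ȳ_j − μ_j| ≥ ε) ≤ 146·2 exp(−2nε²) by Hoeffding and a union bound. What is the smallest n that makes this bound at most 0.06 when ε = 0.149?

Need 2·146·exp(−2nε²) ≤ 0.06, i.e. exp(−2nε²) ≤ 0.06/292.
So 2nε² ≥ ln(292/0.06) = 8.490165.
Hence n ≥ 8.490165/(2·0.149²) = 191.211.
The smallest integer n is 192.

192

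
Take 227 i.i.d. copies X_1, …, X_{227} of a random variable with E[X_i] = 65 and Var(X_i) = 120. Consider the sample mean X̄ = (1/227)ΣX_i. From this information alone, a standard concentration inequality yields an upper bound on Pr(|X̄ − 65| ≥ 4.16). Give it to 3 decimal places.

With mean and variance of each term known, Chebyshev's inequality bounds the deviation of the sum (or sample mean).
Var(X̄) = Var(X_i)/n = 120/227 = 0.52863.
Chebyshev: Pr(|X̄ − 65| ≥ 4.16) ≤ Var(X̄)/(4.16)² = 120/(227·4.16²) = 0.0305.

0.031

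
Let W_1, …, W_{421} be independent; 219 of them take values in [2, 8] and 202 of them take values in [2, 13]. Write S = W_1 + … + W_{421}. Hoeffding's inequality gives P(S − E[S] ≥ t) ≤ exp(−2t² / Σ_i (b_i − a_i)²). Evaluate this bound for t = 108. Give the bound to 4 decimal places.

Σ(b_i − a_i)² = 219·6² + 202·11² = 32326.
Exponent = 2·108² / 32326 = 0.72165.
Bound = exp(−0.72165) = 0.48595.

0.4860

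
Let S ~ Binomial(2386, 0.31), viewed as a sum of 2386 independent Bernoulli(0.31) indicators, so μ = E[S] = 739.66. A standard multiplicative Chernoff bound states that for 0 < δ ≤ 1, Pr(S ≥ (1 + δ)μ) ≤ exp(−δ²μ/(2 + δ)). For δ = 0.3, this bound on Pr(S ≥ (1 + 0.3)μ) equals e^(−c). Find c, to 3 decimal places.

c = δ²μ/(2 + δ) = 0.3²·739.66/(2 + 0.3) = 28.9432.

28.943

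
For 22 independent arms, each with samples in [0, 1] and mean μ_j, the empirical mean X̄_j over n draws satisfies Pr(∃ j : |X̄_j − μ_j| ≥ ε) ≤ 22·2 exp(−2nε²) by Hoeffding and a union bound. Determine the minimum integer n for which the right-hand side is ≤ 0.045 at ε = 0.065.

815

Need 2·22·exp(−2nε²) ≤ 0.045, i.e. exp(−2nε²) ≤ 0.045/44.
So 2nε² ≥ ln(44/0.045) = 6.885282.
Hence n ≥ 6.885282/(2·0.065²) = 814.826.
The smallest integer n is 815.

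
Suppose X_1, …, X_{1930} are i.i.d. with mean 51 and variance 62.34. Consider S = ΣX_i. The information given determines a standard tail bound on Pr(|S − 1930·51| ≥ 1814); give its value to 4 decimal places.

With mean and variance of each term known, Chebyshev's inequality bounds the deviation of the sum (or sample mean).
Var(S) = n·Var(X_i) = 1930·62.34 = 120316.2.
Chebyshev: Pr(|S − 1930·51| ≥ 1814) ≤ Var(S)/1814² = 120316.2/3290596 = 0.0366.

0.0366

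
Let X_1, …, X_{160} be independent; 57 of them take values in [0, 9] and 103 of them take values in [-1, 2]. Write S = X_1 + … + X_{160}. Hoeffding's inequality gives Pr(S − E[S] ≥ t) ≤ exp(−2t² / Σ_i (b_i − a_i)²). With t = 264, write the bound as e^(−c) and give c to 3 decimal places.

Σ(b_i − a_i)² = 57·9² + 103·3² = 5544.
c = 2t² / 5544 = 2·264² / 5544 = 25.1429.

25.143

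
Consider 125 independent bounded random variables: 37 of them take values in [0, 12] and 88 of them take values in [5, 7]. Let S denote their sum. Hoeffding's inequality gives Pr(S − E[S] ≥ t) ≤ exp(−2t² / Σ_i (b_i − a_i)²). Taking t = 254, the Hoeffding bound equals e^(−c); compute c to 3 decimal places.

Σ(b_i − a_i)² = 37·12² + 88·2² = 5680.
c = 2t² / 5680 = 2·254² / 5680 = 22.7169.

22.717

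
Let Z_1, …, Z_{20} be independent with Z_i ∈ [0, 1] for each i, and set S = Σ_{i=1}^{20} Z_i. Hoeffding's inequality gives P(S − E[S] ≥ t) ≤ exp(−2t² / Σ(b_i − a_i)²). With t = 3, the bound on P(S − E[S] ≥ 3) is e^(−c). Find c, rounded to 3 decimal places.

0.900

Σ(b_i − a_i)² = 20·(1)² = 20.
c = 2t²/20 = 2·3²/20 = 0.9000.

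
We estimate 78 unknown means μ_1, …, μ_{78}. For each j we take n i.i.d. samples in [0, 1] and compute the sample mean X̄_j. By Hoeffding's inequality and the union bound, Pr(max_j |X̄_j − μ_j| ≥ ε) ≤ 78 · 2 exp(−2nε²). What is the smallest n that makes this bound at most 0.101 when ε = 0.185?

Need 2·78·exp(−2nε²) ≤ 0.101, i.e. exp(−2nε²) ≤ 0.101/156.
So 2nε² ≥ ln(156/0.101) = 7.342491.
Hence n ≥ 7.342491/(2·0.185²) = 107.268.
The smallest integer n is 108.

108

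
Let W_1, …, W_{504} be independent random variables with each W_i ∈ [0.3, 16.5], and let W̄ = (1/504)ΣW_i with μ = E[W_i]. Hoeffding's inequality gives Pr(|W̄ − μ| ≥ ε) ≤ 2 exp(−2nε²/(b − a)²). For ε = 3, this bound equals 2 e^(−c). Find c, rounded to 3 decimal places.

c = 2nε²/(b − a)² = 2·504·3² / 16.2² = 34.5679.

34.568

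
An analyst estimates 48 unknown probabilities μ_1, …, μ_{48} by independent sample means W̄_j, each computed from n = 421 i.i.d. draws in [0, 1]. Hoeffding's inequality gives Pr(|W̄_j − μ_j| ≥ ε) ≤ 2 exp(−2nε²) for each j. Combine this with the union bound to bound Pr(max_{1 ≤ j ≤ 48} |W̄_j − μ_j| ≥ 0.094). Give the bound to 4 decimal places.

0.0564

Per-experiment Hoeffding bound: 2·exp(−2·421·0.094²) = 2·exp(−7.43991) = 0.0011747.
Union bound over 48 events: 48·0.0011747 = 0.05638.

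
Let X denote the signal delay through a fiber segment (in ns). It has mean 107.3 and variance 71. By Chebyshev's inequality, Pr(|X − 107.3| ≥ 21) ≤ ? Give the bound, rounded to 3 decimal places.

0.161

Chebyshev: Pr(|X − μ| ≥ t) ≤ Var(X)/t².
Bound = 71 / 441 = 0.1610.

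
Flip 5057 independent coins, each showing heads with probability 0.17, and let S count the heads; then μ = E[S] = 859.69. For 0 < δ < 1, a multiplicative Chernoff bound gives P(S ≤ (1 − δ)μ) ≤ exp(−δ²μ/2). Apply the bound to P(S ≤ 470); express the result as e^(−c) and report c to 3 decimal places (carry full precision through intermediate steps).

88.322

Write 470 = (1 − δ)μ, so δ = 1 − 470/859.69 = 0.4532913…
Then the exponent is δ²μ/2 = (μ − 470)²/(2μ) = 88.321544.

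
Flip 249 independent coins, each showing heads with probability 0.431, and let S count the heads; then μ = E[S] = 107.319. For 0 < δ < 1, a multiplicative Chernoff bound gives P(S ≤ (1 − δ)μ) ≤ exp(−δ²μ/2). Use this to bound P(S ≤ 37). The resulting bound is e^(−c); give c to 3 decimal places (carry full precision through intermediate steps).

23.038

Write 37 = (1 − δ)μ, so δ = 1 − 37/107.319 = 0.6552335…
Then the exponent is δ²μ/2 = (μ − 37)²/(2μ) = 23.037681.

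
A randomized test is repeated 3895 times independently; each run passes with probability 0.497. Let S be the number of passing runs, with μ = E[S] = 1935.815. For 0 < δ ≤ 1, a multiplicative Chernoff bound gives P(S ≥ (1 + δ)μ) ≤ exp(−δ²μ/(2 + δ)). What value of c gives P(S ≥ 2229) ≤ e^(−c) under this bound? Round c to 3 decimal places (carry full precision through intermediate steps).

20.639

Write 2229 = (1 + δ)μ, so δ = 2229/1935.815 − 1 = 0.151453…
Then the exponent is δ²μ/(2 + δ) = (2229 − μ)² / (μ·(2 + δ)) = 20.638959.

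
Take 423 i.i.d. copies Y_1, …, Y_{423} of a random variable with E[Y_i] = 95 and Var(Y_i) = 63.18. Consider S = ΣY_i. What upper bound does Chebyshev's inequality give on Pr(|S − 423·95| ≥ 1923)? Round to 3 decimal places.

0.007

Var(S) = n·Var(Y_i) = 423·63.18 = 26725.14.
Chebyshev: Pr(|S − 423·95| ≥ 1923) ≤ Var(S)/1923² = 26725.14/3697929 = 0.0072.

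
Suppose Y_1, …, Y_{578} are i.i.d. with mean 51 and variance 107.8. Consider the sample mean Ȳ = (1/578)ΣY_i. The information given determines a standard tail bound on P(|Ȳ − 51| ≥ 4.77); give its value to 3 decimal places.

0.008

With mean and variance of each term known, Chebyshev's inequality bounds the deviation of the sum (or sample mean).
Var(Ȳ) = Var(Y_i)/n = 107.8/578 = 0.18651.
Chebyshev: P(|Ȳ − 51| ≥ 4.77) ≤ Var(Ȳ)/(4.77)² = 107.8/(578·4.77²) = 0.0082.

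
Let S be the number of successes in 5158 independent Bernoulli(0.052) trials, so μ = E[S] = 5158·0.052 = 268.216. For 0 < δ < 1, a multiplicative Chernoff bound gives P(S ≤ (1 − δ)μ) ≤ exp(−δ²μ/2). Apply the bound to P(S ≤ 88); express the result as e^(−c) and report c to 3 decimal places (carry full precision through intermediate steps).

60.544

Write 88 = (1 − δ)μ, so δ = 1 − 88/268.216 = 0.6719062…
Then the exponent is δ²μ/2 = (μ − 88)²/(2μ) = 60.544126.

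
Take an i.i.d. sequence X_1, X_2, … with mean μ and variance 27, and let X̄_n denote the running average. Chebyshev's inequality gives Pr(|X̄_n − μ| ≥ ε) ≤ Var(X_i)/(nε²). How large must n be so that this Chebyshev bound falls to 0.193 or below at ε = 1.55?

Require 27/(n·1.55²) ≤ 0.193, i.e. n ≥ 27/(0.193·1.55²) = 58.229.
The smallest integer n is 59.

59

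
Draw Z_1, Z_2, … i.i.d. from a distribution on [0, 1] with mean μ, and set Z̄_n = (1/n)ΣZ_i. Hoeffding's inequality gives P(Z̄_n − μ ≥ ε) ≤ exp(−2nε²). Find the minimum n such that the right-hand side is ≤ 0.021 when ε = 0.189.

Require exp(−2nε²) ≤ 0.021, i.e. 2nε² ≥ ln(1/0.021) = 3.863233.
So n ≥ 3.863233 / (2·0.189²) = 54.075.
The smallest integer n is 55.

55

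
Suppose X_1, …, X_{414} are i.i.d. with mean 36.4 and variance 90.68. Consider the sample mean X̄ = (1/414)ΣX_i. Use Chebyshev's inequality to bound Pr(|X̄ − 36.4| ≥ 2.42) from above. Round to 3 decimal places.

Var(X̄) = Var(X_i)/n = 90.68/414 = 0.21903.
Chebyshev: Pr(|X̄ − 36.4| ≥ 2.42) ≤ Var(X̄)/(2.42)² = 90.68/(414·2.42²) = 0.0374.

0.037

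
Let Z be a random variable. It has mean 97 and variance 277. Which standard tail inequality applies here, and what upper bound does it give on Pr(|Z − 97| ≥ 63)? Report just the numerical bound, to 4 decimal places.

0.0698

Mean and variance are known, so Chebyshev's inequality applies.
Chebyshev: Pr(|Z − μ| ≥ t) ≤ Var(Z)/t².
Bound = 277 / 3969 = 0.0698.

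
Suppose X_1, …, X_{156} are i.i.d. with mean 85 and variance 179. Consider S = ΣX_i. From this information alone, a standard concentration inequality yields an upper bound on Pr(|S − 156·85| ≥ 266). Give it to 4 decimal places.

0.3947

With mean and variance of each term known, Chebyshev's inequality bounds the deviation of the sum (or sample mean).
Var(S) = n·Var(X_i) = 156·179 = 27924.
Chebyshev: Pr(|S − 156·85| ≥ 266) ≤ Var(S)/266² = 27924/70756 = 0.3947.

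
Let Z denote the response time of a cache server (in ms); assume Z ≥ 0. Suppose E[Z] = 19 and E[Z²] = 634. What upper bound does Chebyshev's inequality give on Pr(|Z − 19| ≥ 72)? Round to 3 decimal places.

Var(Z) = E[Z²] − (E[Z])² = 634 − 361 = 273.
Chebyshev's inequality: Pr(|Z − μ| ≥ t) ≤ Var(Z)/t² = 273/5184 = 0.0527.

0.053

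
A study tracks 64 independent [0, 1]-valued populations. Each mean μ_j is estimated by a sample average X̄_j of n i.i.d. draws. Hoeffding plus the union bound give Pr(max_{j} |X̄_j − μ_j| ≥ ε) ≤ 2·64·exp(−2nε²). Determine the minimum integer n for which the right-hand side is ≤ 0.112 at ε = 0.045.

1739

Need 2·64·exp(−2nε²) ≤ 0.112, i.e. exp(−2nε²) ≤ 0.112/128.
So 2nε² ≥ ln(128/0.112) = 7.041287.
Hence n ≥ 7.041287/(2·0.045²) = 1738.589.
The smallest integer n is 1739.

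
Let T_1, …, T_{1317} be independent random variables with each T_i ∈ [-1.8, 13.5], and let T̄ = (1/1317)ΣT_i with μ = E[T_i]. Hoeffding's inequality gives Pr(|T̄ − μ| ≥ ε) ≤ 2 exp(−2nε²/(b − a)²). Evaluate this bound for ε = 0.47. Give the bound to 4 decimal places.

Exponent: 2nε²/(b − a)² = 2·1317·0.47² / 15.3² = 2.48559.
Bound = 2·exp(−2.48559) = 0.16655.

0.1666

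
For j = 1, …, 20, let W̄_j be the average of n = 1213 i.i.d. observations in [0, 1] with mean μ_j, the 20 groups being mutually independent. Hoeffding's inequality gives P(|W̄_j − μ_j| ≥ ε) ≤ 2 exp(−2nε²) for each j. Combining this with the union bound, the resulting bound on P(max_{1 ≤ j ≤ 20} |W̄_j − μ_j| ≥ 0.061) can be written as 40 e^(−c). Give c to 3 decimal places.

Union bound over the 20 events: P(max_{1 ≤ j ≤ 20} |W̄_j − μ_j| ≥ 0.061) ≤ 20·2·exp(−2nε²) = 40 exp(−2·1213·0.061²).
So c = 2·1213·0.061² = 9.0271.

9.027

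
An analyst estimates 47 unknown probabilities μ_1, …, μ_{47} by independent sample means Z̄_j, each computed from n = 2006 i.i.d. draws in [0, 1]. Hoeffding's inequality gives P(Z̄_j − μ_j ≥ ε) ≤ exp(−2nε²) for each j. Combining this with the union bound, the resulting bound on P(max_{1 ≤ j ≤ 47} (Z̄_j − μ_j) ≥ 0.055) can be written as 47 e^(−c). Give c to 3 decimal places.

12.136

Union bound over the 47 events: P(max_{1 ≤ j ≤ 47} (Z̄_j − μ_j) ≥ 0.055) ≤ 47·exp(−2nε²) = 47 exp(−2·2006·0.055²).
So c = 2·2006·0.055² = 12.1363.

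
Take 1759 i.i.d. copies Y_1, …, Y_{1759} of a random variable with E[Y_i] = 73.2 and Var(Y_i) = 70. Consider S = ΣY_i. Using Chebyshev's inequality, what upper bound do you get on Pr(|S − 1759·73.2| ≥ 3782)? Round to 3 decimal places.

Var(S) = n·Var(Y_i) = 1759·70 = 123130.
Chebyshev: Pr(|S − 1759·73.2| ≥ 3782) ≤ Var(S)/3782² = 123130/14303524 = 0.0086.

0.009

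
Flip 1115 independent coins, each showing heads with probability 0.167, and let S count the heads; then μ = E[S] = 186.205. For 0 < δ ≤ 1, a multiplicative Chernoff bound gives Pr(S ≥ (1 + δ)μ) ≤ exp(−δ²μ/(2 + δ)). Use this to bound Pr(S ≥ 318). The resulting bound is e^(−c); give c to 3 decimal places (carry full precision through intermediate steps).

Write 318 = (1 + δ)μ, so δ = 318/186.205 − 1 = 0.7077952…
Then the exponent is δ²μ/(2 + δ) = (318 − μ)² / (μ·(2 + δ)) = 34.450119.

34.450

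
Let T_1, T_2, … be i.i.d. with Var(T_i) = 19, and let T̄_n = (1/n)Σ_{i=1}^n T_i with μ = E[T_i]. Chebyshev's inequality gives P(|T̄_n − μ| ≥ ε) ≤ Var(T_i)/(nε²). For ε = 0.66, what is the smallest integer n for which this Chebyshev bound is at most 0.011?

Require 19/(n·0.66²) ≤ 0.011, i.e. n ≥ 19/(0.011·0.66²) = 3965.273.
The smallest integer n is 3966.

3966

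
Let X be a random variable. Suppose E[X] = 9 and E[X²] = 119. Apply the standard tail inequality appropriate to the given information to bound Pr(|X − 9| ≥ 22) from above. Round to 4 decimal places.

0.0785

The first two moments determine the variance, so Chebyshev's inequality is the sharpest standard bound available.
Var(X) = E[X²] − (E[X])² = 119 − 81 = 38.
Chebyshev's inequality: Pr(|X − μ| ≥ t) ≤ Var(X)/t² = 38/484 = 0.0785.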